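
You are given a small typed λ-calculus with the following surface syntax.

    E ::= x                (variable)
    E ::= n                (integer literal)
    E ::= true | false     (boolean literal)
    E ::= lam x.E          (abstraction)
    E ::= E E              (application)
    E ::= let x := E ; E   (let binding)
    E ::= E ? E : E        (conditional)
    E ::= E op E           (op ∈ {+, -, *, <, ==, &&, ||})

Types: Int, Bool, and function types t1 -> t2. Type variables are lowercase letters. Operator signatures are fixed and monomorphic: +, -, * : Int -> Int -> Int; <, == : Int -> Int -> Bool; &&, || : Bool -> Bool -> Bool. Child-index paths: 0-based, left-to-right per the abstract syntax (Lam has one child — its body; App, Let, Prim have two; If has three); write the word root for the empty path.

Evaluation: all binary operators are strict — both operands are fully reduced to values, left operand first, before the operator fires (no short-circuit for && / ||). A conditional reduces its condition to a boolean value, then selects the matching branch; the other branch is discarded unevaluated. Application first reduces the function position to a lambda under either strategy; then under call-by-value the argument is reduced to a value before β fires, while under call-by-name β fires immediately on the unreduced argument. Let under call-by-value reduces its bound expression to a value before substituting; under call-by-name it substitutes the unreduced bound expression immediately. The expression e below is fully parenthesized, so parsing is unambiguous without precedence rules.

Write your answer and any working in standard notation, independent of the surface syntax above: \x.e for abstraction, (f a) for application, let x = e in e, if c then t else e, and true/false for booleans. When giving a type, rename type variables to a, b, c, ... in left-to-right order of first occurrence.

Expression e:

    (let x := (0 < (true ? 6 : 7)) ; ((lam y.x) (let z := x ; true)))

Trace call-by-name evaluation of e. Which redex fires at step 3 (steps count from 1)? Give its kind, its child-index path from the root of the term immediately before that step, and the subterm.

Answer: if at 1 : (if true then 6 else 7)

Working:
step 0: (let x = (0 < (if true then 6 else 7)) in ((\y.x) (let z = x in true)))
step 1: [let@root] ((\y.(0 < (if true then 6 else 7))) (let z = (0 < (if true then 6 else 7)) in true))
step 2: [beta@root] (0 < (if true then 6 else 7))
step 3: [if@1] (0 < 6)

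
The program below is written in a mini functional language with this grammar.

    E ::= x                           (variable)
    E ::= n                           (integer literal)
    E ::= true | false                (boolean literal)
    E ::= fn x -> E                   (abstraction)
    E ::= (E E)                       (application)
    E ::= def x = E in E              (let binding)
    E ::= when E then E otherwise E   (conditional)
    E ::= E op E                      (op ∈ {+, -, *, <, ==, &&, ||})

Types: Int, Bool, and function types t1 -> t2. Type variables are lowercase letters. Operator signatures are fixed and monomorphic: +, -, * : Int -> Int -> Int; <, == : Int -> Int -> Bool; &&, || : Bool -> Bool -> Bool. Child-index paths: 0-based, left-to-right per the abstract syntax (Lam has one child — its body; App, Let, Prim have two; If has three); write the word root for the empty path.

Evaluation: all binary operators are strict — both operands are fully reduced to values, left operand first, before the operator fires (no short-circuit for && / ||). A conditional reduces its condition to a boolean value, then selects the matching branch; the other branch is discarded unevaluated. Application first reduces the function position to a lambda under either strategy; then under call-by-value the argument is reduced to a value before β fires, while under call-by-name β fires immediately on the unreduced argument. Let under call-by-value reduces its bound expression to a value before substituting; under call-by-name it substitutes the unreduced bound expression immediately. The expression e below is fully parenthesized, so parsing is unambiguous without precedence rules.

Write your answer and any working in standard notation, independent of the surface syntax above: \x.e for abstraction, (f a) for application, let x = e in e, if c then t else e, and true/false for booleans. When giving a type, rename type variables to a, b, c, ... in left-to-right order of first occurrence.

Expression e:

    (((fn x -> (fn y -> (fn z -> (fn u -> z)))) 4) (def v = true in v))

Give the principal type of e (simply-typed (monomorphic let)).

Answer: a -> b -> a

Derivation:
z : c
\u._ : d -> c
\z._ : c -> d -> c
\y._ : b -> c -> d -> c
\x._ : a -> b -> c -> d -> c
  unify a -> b -> c -> d -> c ~ Int -> e
  unify a ~ Int
  unify b -> c -> d -> c ~ e
_ _ : b -> c -> d -> c
let v : Bool
v : Bool
  unify b -> c -> d -> c ~ Bool -> f
  unify b ~ Bool
  unify c -> d -> c ~ f
_ _ : c -> d -> c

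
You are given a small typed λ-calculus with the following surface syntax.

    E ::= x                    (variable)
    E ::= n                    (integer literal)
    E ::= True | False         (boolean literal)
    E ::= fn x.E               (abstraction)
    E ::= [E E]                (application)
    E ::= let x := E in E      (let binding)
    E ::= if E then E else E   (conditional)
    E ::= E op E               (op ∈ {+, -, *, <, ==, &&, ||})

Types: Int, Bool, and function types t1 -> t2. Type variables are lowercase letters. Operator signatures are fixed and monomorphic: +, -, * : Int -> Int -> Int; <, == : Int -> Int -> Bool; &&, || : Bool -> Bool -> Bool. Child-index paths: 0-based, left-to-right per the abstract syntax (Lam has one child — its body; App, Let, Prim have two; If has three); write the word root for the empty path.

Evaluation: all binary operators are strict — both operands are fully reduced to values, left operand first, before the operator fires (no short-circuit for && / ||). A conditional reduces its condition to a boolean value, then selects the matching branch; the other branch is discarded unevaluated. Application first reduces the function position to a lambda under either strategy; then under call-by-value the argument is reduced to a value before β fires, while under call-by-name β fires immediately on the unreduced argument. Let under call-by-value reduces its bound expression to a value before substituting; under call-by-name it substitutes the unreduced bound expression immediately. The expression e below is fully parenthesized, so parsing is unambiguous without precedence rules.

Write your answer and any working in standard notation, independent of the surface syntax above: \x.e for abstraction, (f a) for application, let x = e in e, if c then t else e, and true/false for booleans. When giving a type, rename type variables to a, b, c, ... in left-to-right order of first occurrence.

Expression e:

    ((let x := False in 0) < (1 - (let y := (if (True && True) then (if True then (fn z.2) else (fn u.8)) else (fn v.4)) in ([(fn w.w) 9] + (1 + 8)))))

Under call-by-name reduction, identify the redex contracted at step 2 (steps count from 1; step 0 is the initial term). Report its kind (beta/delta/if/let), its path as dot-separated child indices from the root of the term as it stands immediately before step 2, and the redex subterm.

Answer: let at 1.1 : (let y = (if (true && true) then (if true then (\z.2) else (\u.8)) else (\v.4)) in (((\w.w) 9) + (1 + 8)))

Working:
step 0: ((let x = false in 0) < (1 - (let y = (if (true && true) then (if true then (\z.2) else (\u.8)) else (\v.4)) in (((\w.w) 9) + (1 + 8)))))
step 1: [let@0] (0 < (1 - (let y = (if (true && true) then (if true then (\z.2) else (\u.8)) else (\v.4)) in (((\w.w) 9) + (1 + 8)))))
step 2: [let@1.1] (0 < (1 - (((\w.w) 9) + (1 + 8))))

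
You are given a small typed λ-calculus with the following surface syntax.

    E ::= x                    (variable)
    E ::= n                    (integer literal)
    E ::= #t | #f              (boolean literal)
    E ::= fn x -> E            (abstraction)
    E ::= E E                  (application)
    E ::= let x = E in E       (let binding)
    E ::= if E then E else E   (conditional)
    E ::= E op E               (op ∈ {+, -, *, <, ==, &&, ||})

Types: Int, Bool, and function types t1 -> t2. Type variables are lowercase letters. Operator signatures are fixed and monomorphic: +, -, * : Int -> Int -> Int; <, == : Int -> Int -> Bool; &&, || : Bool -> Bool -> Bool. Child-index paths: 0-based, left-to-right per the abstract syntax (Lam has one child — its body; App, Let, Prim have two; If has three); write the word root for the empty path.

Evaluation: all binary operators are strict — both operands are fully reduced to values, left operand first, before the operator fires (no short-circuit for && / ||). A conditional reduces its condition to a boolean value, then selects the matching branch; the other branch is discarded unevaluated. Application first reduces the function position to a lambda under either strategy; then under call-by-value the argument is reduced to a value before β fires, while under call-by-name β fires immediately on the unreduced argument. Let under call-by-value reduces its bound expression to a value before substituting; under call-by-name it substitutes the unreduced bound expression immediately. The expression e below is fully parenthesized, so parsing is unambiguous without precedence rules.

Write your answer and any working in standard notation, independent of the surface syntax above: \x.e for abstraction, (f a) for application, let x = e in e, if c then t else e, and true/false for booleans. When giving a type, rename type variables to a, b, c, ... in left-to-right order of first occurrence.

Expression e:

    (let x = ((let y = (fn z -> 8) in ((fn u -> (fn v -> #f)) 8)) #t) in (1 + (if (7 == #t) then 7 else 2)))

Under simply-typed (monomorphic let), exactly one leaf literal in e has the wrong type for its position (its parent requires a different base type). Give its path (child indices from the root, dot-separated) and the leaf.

Answer: 1.1.0.1 : true

Working:
\z._ : a -> Int
let y : a -> Int
\v._ : c -> Bool
\u._ : b -> c -> Bool
  unify b -> c -> Bool ~ Int -> d
  unify b ~ Int
  unify c -> Bool ~ d
_ _ : c -> Bool
  unify c -> Bool ~ Bool -> e
  unify c ~ Bool
  unify Bool ~ e
_ _ : Bool
let x : Bool
  unify Int ~ Int
  unify Int ~ Int
  unify Bool ~ Int
  FAIL: mismatch Bool ~ Int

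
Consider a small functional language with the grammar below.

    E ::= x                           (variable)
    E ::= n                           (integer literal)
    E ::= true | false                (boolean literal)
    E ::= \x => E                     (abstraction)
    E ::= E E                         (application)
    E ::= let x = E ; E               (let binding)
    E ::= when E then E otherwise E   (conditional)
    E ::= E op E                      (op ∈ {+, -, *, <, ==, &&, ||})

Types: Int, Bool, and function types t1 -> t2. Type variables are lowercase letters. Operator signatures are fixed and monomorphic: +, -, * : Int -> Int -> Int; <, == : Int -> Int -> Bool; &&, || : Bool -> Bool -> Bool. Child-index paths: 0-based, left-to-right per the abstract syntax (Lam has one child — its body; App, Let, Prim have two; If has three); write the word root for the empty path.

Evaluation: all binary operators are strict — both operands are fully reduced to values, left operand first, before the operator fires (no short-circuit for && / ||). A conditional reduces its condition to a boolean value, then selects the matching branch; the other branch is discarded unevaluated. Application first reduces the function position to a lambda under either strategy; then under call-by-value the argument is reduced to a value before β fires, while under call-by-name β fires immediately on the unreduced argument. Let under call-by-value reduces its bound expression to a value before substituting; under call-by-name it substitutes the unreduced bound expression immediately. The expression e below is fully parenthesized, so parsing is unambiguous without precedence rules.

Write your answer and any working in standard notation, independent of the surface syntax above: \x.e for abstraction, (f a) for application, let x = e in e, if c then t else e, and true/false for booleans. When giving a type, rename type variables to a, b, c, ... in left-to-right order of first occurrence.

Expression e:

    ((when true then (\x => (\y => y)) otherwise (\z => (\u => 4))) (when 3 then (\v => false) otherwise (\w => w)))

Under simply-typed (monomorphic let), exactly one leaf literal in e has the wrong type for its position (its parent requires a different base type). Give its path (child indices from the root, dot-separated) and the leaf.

Working:
  unify Bool ~ Bool
y : b
\y._ : b -> b
\x._ : a -> b -> b
\u._ : d -> Int
\z._ : c -> d -> Int
  unify a -> b -> b ~ c -> d -> Int
  unify a ~ c
  unify b -> b ~ d -> Int
  unify b ~ d
  unify d ~ Int
  unify Int ~ Bool
  FAIL: mismatch Int ~ Bool

Answer: 1.0 : 3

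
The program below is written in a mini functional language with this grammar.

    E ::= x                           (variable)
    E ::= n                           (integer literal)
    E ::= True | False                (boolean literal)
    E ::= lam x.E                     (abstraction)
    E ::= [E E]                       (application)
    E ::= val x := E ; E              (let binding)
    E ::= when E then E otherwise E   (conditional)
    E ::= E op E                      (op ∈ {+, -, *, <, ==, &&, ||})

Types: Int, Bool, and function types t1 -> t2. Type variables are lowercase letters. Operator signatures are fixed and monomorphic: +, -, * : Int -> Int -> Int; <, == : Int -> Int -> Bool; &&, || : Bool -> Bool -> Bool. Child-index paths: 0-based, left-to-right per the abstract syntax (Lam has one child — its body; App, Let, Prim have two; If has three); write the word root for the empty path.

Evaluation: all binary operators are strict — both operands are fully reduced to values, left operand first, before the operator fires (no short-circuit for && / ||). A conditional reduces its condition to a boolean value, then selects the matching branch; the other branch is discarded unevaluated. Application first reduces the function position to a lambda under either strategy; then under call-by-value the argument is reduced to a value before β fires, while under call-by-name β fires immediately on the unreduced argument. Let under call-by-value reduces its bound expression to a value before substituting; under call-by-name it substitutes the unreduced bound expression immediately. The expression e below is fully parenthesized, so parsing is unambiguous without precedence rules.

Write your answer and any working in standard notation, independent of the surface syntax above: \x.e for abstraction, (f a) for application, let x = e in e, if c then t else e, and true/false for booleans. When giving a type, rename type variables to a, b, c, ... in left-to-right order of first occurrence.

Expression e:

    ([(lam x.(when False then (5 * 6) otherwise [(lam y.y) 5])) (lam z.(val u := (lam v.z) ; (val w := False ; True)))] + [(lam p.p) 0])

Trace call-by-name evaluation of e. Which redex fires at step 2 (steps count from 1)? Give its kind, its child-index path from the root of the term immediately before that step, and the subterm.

Derivation:
step 0: (((\x.(if false then (5 * 6) else ((\y.y) 5))) (\z.(let u = (\v.z) in (let w = false in true)))) + ((\p.p) 0))
step 1: [beta@0] ((if false then (5 * 6) else ((\y.y) 5)) + ((\p.p) 0))
step 2: [if@0] (((\y.y) 5) + ((\p.p) 0))

Answer: if at 0 : (if false then (5 * 6) else ((\y.y) 5))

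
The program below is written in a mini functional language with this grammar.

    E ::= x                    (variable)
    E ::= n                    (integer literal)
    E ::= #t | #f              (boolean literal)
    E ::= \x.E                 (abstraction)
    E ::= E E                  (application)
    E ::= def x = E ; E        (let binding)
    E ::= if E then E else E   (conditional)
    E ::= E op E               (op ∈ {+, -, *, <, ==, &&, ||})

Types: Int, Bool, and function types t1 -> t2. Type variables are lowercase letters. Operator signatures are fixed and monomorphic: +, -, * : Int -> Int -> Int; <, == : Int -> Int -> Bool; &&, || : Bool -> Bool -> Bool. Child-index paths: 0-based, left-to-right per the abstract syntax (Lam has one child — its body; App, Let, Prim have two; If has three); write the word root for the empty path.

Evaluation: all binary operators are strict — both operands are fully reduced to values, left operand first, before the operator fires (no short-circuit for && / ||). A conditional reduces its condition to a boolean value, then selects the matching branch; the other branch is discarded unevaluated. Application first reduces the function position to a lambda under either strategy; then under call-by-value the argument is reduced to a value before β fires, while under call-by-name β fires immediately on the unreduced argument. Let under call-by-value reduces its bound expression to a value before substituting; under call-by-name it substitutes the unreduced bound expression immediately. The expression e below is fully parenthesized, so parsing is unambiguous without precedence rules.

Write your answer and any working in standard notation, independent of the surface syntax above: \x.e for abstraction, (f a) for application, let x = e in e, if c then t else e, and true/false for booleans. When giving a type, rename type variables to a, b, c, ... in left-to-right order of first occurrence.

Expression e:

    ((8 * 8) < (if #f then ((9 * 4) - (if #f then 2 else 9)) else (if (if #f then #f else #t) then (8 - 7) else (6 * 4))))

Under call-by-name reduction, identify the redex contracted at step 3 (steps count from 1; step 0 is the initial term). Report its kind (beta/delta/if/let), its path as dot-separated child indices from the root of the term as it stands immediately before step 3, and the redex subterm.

Answer: if at 1.0 : (if false then false else true)

Derivation:
step 0: ((8 * 8) < (if false then ((9 * 4) - (if false then 2 else 9)) else (if (if false then false else true) then (8 - 7) else (6 * 4))))
step 1: [delta@0] (64 < (if false then ((9 * 4) - (if false then 2 else 9)) else (if (if false then false else true) then (8 - 7) else (6 * 4))))
step 2: [if@1] (64 < (if (if false then false else true) then (8 - 7) else (6 * 4)))
step 3: [if@1.0] (64 < (if true then (8 - 7) else (6 * 4)))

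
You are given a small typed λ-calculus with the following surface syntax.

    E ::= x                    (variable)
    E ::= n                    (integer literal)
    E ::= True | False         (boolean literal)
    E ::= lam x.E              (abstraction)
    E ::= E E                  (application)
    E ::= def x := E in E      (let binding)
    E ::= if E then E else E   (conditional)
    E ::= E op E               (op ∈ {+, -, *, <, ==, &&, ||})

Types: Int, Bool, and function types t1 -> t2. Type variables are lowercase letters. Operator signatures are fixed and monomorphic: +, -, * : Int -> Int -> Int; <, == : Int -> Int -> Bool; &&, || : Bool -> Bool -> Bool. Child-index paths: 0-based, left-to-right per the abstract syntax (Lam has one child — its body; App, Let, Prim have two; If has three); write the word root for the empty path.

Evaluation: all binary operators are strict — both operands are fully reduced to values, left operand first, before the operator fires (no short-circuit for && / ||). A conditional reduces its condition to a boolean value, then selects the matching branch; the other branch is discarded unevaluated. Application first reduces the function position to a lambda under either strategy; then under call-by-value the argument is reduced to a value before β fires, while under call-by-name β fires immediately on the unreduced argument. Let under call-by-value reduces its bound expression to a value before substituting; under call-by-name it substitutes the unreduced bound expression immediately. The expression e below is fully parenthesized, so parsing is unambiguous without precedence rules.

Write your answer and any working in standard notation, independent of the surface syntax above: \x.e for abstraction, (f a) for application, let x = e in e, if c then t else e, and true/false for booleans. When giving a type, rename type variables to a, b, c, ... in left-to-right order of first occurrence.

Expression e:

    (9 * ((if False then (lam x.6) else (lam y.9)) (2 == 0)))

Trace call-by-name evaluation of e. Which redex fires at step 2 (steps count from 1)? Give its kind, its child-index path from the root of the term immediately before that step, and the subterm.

Working:
step 0: (9 * ((if false then (\x.6) else (\y.9)) (2 == 0)))
step 1: [if@1.0] (9 * ((\y.9) (2 == 0)))
step 2: [beta@1] (9 * 9)

Answer: beta at 1 : ((\y.9) (2 == 0))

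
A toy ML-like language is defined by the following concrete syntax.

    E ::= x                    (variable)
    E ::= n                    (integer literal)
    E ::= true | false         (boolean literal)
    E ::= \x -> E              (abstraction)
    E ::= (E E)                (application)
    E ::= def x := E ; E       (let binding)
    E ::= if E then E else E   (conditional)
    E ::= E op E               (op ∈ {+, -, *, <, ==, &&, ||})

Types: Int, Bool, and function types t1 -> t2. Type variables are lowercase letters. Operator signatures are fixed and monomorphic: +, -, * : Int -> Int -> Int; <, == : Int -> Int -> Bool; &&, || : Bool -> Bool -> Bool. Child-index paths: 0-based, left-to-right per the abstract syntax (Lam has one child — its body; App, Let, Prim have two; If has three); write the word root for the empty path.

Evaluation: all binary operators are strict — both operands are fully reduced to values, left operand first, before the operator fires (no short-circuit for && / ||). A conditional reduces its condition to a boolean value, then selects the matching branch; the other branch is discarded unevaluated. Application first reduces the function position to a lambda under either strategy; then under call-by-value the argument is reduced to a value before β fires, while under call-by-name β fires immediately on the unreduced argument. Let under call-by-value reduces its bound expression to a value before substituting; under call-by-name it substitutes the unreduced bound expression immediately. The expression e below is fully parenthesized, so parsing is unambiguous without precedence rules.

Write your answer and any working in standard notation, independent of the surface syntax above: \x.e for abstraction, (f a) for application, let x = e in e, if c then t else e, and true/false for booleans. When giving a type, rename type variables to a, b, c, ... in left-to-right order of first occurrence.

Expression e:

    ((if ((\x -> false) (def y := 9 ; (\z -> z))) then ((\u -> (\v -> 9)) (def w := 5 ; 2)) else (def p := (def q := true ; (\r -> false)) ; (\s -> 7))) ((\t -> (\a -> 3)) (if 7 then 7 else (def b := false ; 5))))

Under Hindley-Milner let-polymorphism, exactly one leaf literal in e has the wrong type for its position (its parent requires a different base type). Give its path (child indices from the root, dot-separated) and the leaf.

Answer: 1.1.0 : 7

Derivation:
\x._ : a -> Bool
let y : Int
z : b
\z._ : b -> b
  unify a -> Bool ~ (b -> b) -> c
  unify a ~ b -> b
  unify Bool ~ c
_ _ : Bool
  unify Bool ~ Bool
\v._ : e -> Int
\u._ : d -> e -> Int
let w : Int
  unify d -> e -> Int ~ Int -> f
  unify d ~ Int
  unify e -> Int ~ f
_ _ : e -> Int
let q : Bool
\r._ : g -> Bool
let p : forall. g -> Bool
\s._ : h -> Int
  unify e -> Int ~ h -> Int
  unify e ~ h
  unify Int ~ Int
\a._ : j -> Int
\t._ : i -> j -> Int
  unify Int ~ Bool
  FAIL: mismatch Int ~ Bool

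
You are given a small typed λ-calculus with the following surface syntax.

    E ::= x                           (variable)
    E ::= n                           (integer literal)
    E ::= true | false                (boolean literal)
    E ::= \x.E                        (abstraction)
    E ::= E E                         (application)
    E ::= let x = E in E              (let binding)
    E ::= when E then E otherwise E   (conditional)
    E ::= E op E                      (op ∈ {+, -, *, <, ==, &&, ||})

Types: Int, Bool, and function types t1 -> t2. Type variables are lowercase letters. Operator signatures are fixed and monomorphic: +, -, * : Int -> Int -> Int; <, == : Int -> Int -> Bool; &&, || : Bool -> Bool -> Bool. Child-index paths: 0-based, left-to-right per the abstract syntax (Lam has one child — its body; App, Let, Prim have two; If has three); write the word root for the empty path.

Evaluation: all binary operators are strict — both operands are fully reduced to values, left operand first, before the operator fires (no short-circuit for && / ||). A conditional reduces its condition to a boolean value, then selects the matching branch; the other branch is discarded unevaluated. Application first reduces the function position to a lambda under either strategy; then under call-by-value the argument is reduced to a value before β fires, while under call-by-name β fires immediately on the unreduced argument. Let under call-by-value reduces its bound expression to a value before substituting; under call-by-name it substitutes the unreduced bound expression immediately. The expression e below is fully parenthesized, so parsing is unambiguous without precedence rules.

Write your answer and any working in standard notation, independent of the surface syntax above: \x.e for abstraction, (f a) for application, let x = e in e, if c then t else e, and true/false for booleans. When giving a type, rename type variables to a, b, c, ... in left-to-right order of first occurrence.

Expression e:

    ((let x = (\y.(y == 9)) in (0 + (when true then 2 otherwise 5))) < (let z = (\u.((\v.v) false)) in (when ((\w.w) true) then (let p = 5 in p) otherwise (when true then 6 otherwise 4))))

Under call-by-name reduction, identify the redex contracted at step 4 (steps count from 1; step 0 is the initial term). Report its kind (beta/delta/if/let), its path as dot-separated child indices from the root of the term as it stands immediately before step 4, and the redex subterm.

Answer: let at 1 : (let z = (\u.((\v.v) false)) in (if ((\w.w) true) then (let p = 5 in p) else (if true then 6 else 4)))

Working:
step 0: ((let x = (\y.(y == 9)) in (0 + (if true then 2 else 5))) < (let z = (\u.((\v.v) false)) in (if ((\w.w) true) then (let p = 5 in p) else (if true then 6 else 4))))
step 1: [let@0] ((0 + (if true then 2 else 5)) < (let z = (\u.((\v.v) false)) in (if ((\w.w) true) then (let p = 5 in p) else (if true then 6 else 4))))
step 2: [if@0.1] ((0 + 2) < (let z = (\u.((\v.v) false)) in (if ((\w.w) true) then (let p = 5 in p) else (if true then 6 else 4))))
step 3: [delta@0] (2 < (let z = (\u.((\v.v) false)) in (if ((\w.w) true) then (let p = 5 in p) else (if true then 6 else 4))))
step 4: [let@1] (2 < (if ((\w.w) true) then (let p = 5 in p) else (if true then 6 else 4)))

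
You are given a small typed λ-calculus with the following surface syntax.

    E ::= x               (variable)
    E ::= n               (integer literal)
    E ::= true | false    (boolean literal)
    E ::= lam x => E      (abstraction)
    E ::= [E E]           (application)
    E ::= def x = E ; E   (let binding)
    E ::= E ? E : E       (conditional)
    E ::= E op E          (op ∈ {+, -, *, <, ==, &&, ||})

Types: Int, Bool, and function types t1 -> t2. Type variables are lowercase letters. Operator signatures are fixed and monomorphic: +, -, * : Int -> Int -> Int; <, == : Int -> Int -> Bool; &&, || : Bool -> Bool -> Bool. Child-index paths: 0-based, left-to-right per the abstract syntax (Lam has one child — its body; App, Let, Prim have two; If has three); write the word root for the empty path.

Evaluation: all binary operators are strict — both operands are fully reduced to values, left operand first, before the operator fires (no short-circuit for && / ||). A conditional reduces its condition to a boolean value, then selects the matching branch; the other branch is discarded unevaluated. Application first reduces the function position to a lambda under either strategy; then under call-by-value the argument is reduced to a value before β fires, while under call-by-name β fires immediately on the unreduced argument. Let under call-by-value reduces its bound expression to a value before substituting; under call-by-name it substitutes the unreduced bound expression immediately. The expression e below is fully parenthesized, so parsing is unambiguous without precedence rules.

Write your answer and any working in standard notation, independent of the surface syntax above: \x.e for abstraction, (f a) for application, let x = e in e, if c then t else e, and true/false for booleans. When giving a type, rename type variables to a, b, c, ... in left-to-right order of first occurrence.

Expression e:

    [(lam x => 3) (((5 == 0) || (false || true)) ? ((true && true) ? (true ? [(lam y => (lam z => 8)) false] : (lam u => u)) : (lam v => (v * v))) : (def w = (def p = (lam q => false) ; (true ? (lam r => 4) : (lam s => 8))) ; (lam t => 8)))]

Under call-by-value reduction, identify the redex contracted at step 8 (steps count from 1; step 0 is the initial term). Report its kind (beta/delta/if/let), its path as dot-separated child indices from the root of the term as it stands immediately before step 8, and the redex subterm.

Trace:
step 0: ((\x.3) (if ((5 == 0) || (false || true)) then (if (true && true) then (if true then ((\y.(\z.8)) false) else (\u.u)) else (\v.(v * v))) else (let w = (let p = (\q.false) in (if true then (\r.4) else (\s.8))) in (\t.8))))
step 1: [delta@1.0.0] ((\x.3) (if (false || (false || true)) then (if (true && true) then (if true then ((\y.(\z.8)) false) else (\u.u)) else (\v.(v * v))) else (let w = (let p = (\q.false) in (if true then (\r.4) else (\s.8))) in (\t.8))))
step 2: [delta@1.0.1] ((\x.3) (if (false || true) then (if (true && true) then (if true then ((\y.(\z.8)) false) else (\u.u)) else (\v.(v * v))) else (let w = (let p = (\q.false) in (if true then (\r.4) else (\s.8))) in (\t.8))))
step 3: [delta@1.0] ((\x.3) (if true then (if (true && true) then (if true then ((\y.(\z.8)) false) else (\u.u)) else (\v.(v * v))) else (let w = (let p = (\q.false) in (if true then (\r.4) else (\s.8))) in (\t.8))))
step 4: [if@1] ((\x.3) (if (true && true) then (if true then ((\y.(\z.8)) false) else (\u.u)) else (\v.(v * v))))
step 5: [delta@1.0] ((\x.3) (if true then (if true then ((\y.(\z.8)) false) else (\u.u)) else (\v.(v * v))))
step 6: [if@1] ((\x.3) (if true then ((\y.(\z.8)) false) else (\u.u)))
step 7: [if@1] ((\x.3) ((\y.(\z.8)) false))
step 8: [beta@1] ((\x.3) (\z.8))

Answer: beta at 1 : ((\y.(\z.8)) false)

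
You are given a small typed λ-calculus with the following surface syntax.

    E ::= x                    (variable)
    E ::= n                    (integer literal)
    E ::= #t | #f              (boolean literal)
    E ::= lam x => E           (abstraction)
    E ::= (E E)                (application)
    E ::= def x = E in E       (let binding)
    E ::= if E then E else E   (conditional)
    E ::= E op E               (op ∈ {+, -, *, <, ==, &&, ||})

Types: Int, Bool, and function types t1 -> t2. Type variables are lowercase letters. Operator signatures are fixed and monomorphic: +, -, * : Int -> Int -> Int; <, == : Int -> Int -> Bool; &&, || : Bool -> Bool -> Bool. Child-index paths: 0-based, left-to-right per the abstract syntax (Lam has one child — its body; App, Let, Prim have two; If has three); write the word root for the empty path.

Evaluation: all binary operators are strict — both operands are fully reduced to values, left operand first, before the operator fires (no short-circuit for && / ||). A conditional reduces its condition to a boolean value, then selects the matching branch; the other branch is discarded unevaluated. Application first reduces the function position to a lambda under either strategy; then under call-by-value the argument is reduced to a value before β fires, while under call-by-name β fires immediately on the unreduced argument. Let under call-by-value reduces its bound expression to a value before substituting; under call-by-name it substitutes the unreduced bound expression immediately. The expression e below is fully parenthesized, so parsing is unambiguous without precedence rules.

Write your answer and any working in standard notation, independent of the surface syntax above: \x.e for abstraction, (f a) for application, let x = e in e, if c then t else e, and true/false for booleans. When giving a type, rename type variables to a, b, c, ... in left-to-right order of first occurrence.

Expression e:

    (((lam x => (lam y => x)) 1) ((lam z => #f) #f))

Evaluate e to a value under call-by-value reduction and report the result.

Trace:
step 0: (((\x.(\y.x)) 1) ((\z.false) false))
step 1: [beta@0] ((\y.1) ((\z.false) false))
step 2: [beta@1] ((\y.1) false)
step 3: [beta@root] 1

Answer: 1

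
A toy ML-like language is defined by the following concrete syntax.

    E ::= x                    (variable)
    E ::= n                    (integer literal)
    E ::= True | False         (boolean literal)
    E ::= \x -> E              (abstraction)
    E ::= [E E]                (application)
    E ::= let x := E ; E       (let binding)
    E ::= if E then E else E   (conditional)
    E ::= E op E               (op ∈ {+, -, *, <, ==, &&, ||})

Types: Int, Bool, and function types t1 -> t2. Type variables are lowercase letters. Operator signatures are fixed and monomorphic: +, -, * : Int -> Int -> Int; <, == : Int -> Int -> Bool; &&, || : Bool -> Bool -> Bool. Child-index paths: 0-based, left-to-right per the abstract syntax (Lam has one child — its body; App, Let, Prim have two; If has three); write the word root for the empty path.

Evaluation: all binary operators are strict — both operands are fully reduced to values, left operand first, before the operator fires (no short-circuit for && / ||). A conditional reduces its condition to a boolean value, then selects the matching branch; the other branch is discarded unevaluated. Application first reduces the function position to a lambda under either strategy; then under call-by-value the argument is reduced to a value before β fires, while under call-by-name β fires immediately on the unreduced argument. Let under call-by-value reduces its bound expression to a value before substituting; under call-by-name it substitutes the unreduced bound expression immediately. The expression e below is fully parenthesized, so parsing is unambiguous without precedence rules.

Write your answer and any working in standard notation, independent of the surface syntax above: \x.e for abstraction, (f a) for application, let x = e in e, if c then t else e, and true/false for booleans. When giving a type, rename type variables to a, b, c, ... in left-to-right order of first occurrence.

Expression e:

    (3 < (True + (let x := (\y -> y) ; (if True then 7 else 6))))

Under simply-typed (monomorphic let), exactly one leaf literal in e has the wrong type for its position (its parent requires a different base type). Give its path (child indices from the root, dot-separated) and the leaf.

Answer: 1.0 : true

Derivation:
  unify Int ~ Int
  unify Bool ~ Int
  FAIL: mismatch Bool ~ Int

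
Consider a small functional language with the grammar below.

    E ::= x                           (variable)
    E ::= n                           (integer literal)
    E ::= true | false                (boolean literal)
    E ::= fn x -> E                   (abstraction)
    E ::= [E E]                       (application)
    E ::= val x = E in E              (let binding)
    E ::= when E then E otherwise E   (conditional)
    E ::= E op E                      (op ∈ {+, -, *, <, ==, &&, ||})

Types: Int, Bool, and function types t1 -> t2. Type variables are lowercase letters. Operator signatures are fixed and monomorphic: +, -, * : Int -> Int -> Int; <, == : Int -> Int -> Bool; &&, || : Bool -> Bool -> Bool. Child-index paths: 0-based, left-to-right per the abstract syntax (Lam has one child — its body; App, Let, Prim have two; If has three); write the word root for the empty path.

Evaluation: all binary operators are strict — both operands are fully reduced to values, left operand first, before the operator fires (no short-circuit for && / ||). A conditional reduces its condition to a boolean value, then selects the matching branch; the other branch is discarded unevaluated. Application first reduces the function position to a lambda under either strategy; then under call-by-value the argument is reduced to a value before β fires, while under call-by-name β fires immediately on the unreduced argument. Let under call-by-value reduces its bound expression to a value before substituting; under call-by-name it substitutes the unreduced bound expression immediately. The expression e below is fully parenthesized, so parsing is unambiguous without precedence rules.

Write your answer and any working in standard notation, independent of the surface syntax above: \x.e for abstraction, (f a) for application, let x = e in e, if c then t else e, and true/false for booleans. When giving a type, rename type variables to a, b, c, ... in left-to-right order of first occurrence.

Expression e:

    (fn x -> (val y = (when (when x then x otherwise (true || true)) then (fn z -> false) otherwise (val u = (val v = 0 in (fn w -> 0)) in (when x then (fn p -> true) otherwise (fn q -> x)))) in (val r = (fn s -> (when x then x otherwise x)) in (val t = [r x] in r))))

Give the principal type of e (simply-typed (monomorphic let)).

Answer: Bool -> Bool -> Bool

Derivation:
x : a
  unify a ~ Bool
x : Bool
  unify Bool ~ Bool
  unify Bool ~ Bool
  unify Bool ~ Bool
  unify Bool ~ Bool
\z._ : b -> Bool
let v : Int
\w._ : c -> Int
let u : c -> Int
x : Bool
  unify Bool ~ Bool
\p._ : d -> Bool
x : Bool
\q._ : e -> Bool
  unify d -> Bool ~ e -> Bool
  unify d ~ e
  unify Bool ~ Bool
  unify b -> Bool ~ e -> Bool
  unify b ~ e
  unify Bool ~ Bool
let y : e -> Bool
x : Bool
  unify Bool ~ Bool
x : Bool
x : Bool
  unify Bool ~ Bool
\s._ : f -> Bool
let r : f -> Bool
r : f -> Bool
x : Bool
  unify f -> Bool ~ Bool -> g
  unify f ~ Bool
  unify Bool ~ g
_ _ : Bool
let t : Bool
r : Bool -> Bool
\x._ : Bool -> Bool -> Bool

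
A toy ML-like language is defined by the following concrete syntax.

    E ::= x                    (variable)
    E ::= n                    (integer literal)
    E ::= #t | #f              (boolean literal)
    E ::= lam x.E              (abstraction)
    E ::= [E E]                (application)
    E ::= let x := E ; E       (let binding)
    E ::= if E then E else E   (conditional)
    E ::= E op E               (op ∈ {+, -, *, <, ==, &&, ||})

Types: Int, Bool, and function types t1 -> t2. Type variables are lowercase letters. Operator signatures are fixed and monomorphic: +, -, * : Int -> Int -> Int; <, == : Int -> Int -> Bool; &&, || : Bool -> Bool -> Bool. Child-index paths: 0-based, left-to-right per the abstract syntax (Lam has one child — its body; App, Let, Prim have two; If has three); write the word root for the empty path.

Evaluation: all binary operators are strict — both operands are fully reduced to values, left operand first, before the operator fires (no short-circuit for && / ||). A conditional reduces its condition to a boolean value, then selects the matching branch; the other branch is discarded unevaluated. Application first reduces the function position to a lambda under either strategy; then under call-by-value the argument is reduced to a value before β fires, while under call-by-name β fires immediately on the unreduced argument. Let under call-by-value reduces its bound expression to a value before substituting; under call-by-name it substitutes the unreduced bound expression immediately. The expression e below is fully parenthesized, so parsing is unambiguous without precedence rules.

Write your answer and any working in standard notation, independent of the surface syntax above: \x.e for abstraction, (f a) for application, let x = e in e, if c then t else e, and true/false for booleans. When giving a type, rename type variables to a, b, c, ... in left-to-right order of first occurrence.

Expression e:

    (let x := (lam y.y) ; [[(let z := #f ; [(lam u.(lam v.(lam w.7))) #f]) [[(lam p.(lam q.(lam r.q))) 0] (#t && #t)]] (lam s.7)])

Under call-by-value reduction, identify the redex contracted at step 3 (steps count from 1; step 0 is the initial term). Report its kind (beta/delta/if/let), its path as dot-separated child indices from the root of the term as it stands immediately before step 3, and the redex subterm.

Derivation:
step 0: (let x = (\y.y) in (((let z = false in ((\u.(\v.(\w.7))) false)) (((\p.(\q.(\r.q))) 0) (true && true))) (\s.7)))
step 1: [let@root] (((let z = false in ((\u.(\v.(\w.7))) false)) (((\p.(\q.(\r.q))) 0) (true && true))) (\s.7))
step 2: [let@0.0] ((((\u.(\v.(\w.7))) false) (((\p.(\q.(\r.q))) 0) (true && true))) (\s.7))
step 3: [beta@0.0] (((\v.(\w.7)) (((\p.(\q.(\r.q))) 0) (true && true))) (\s.7))

Answer: beta at 0.0 : ((\u.(\v.(\w.7))) false)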